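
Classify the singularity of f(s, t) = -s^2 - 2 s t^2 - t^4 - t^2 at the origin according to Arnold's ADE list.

A_{1}

The Hessian of f at 0 is [[-2, 0], [0, -2]] with rank 2, so corank 0. A Groebner basis of the Jacobian ideal J(f) in C{s,t} is {s, t}; counting standard monomials gives mu = 1. Corank 0: nondegenerate Morse point, so A_1.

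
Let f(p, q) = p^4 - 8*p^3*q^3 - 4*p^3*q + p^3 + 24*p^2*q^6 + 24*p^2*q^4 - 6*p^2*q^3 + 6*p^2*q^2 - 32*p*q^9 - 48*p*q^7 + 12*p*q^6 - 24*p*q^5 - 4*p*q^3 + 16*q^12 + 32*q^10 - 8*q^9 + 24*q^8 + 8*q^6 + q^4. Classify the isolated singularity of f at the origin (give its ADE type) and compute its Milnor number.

The Hessian of f at 0 is [[0, 0], [0, 0]] with rank 0, so corank 2. A Groebner basis of the Jacobian ideal J(f) in C{p,q} is {q^4, p*q^2 - q^3/3, p^2}; counting standard monomials gives mu = 6. Corank 2; j^3 = p^3 is a perfect cube, so E-series; the 4-jet and mu = 6 give E_6.

Type E6, Milnor number mu = 6.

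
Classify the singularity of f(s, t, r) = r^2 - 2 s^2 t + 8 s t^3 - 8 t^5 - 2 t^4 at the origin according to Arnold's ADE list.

D_5

The Hessian of f at 0 has rank 1. Corank 2; j^3 = -2*s^2*t has shape L^2 M (L != M), so D-series; mu = 5 gives D_5.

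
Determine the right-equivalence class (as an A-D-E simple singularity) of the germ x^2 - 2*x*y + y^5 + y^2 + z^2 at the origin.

The Hessian of f at 0 is [[2, -2, 0], [-2, 2, 0], [0, 0, 2]] with rank 2, so corank 1. A Groebner basis of the Jacobian ideal J(f) in C{x,y,z} is {y^4, x - y, z}; counting standard monomials gives mu = 4. Corank 1: A-series; mu = 4 gives A_4.

A_4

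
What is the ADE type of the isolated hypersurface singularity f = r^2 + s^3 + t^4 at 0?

The Hessian of f at 0 has rank 1. Corank 2; j^3 = s^3 is a perfect cube, so E-series; the 4-jet and mu = 6 give E_6.

E_6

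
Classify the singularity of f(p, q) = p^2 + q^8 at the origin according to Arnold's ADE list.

A_{7}

The Hessian of f at 0 is [[2, 0], [0, 0]] with rank 1, so corank 1. A Groebner basis of the Jacobian ideal J(f) in C{p,q} is {q^7, p}; counting standard monomials gives mu = 7. Corank 1: A-series; mu = 7 gives A_7.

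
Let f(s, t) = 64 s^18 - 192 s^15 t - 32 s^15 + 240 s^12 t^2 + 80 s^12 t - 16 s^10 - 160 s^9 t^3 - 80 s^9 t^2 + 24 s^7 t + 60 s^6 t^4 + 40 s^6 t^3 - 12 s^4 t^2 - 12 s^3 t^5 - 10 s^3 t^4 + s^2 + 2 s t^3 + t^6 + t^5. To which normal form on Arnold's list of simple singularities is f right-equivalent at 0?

The Hessian of f at 0 is [[2, 0], [0, 0]] with rank 1, so corank 1. A Groebner basis of the Jacobian ideal J(f) in C{s,t} is {s + t^3, s^2, s*t}; counting standard monomials gives mu = 4. Corank 1: A-series; mu = 4 gives A_4.

A4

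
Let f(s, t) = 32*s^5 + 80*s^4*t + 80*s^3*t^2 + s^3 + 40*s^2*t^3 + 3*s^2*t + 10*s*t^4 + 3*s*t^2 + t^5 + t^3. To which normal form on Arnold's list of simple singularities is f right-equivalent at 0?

The Hessian of f at 0 has rank 0. Corank 2; j^3 = (s + t)^3 is a perfect cube, so E-series; the 5-jet and mu = 8 give E_8.

E8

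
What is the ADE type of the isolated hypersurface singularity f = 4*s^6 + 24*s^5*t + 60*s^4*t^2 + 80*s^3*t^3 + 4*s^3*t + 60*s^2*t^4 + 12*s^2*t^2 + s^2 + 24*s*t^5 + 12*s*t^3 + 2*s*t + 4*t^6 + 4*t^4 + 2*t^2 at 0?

A_1

The Hessian of f at 0 is [[2, 2], [2, 4]] with rank 2, so corank 0. A Groebner basis of the Jacobian ideal J(f) in C{s,t} is {s, t}; counting standard monomials gives mu = 1. Corank 0: nondegenerate Morse point, so A_1.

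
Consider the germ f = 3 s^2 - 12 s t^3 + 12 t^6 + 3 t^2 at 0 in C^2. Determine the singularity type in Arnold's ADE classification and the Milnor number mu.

The Hessian of f at 0 has rank 2. Corank 0: nondegenerate Morse point, so A_1.

Type A_1, Milnor number mu = 1.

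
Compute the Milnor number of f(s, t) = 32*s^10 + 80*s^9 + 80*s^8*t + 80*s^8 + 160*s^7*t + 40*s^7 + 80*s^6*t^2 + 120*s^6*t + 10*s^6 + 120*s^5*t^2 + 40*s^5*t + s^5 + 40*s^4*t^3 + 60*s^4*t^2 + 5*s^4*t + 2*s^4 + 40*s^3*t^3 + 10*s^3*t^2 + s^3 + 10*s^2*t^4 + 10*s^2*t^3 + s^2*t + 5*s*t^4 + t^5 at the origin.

6

The Hessian of f at 0 has rank 0. Corank 2; j^3 = s^2*(s + t) has shape L^2 M (L != M), so D-series; mu = 6 gives D_6.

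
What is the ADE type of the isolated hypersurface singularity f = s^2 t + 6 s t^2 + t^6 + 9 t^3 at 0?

D_{7}

The Hessian of f at 0 is [[0, 0], [0, 0]] with rank 0, so corank 2. A Groebner basis of the Jacobian ideal J(f) in C{s,t} is {s^2/6 + t^5 - 3*t^2/2, s^3 + 27*t^3, s*t + 3*t^2}; counting standard monomials gives mu = 7. Corank 2; j^3 = t*(s + 3*t)^2 has shape L^2 M (L != M), so D-series; mu = 7 gives D_7.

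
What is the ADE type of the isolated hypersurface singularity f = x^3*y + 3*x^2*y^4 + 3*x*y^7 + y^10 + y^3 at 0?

The Hessian of f at 0 is [[0, 0], [0, 0]] with rank 0, so corank 2. A Groebner basis of the Jacobian ideal J(f) in C{x,y} is {x^3 + 3*y^2, x^2*y, y^3}; counting standard monomials gives mu = 7. Corank 2; j^3 = y^3 is a perfect cube, so E-series; the 4-jet and mu = 7 give E_7.

E_{7}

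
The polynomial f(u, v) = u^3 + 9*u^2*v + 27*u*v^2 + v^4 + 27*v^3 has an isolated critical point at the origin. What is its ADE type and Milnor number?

The Hessian of f at 0 is [[0, 0], [0, 0]] with rank 0, so corank 2. A Groebner basis of the Jacobian ideal J(f) in C{u,v} is {v^3, u^2 + 6*u*v + 9*v^2}; counting standard monomials gives mu = 6. Corank 2; j^3 = (u + 3*v)^3 is a perfect cube, so E-series; the 4-jet and mu = 6 give E_6.

Type E6, Milnor number mu = 6.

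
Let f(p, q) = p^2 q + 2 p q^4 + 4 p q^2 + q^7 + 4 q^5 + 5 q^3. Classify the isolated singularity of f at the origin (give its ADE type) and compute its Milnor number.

The Hessian of f at 0 has rank 0. Corank 2; j^3 = q*(p^2 + 4*p*q + 5*q^2) splits into three distinct lines over C (the quadratic factor has nonzero discriminant), so D_4.

Type D4, Milnor number mu = 4.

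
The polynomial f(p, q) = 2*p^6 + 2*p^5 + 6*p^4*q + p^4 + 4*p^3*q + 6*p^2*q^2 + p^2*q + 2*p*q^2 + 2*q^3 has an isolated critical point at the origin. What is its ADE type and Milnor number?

Type D_{4}, Milnor number mu = 4.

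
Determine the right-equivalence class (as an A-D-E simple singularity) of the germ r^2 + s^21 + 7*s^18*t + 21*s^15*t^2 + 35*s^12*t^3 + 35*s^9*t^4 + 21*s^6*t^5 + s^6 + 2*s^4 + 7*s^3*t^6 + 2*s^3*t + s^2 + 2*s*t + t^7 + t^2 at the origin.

The Hessian of f at 0 has rank 2. Corank 1: A-series; mu = 6 gives A_6.

A6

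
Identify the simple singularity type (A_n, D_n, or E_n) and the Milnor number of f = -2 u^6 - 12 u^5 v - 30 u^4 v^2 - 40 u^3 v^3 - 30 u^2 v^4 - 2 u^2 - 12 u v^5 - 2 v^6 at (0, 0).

Type A_5, Milnor number mu = 5.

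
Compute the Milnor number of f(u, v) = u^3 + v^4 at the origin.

The Hessian of f at 0 has rank 0. Corank 2; j^3 = u^3 is a perfect cube, so E-series; the 4-jet and mu = 6 give E_6.

6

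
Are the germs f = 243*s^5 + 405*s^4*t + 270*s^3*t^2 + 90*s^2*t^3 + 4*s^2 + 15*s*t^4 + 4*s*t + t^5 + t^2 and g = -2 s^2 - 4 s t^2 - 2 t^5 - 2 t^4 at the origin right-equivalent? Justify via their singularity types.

The Hessian of f at 0 has rank 1. Corank 1: A-series; mu = 4 gives A_4. The Hessian of g at 0 has rank 1. Corank 1: A-series; mu = 4 gives A_4. Both have type A_4, hence right-equivalent.

Yes.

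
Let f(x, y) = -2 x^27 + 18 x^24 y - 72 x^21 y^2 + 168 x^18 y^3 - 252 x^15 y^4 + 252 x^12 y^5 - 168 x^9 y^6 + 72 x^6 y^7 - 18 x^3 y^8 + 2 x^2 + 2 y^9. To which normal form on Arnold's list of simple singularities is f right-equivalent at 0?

A_{8}

The Hessian of f at 0 is [[4, 0], [0, 0]] with rank 1, so corank 1. A Groebner basis of the Jacobian ideal J(f) in C{x,y} is {y^8, x}; counting standard monomials gives mu = 8. Corank 1: A-series; mu = 8 gives A_8.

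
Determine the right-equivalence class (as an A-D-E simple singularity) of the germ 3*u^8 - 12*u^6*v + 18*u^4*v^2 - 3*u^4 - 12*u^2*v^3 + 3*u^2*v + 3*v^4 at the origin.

D_5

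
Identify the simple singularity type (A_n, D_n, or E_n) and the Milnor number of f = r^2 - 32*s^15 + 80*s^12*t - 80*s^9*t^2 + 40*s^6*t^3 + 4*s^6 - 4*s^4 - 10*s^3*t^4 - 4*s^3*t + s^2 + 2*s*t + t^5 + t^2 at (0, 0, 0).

The Hessian of f at 0 has rank 2. Corank 1: A-series; mu = 4 gives A_4.

Type A_4, Milnor number mu = 4.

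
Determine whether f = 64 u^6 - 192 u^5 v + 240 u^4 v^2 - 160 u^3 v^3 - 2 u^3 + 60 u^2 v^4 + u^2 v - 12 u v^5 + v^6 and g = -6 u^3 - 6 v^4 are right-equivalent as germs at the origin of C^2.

No.

The Hessian of f at 0 has rank 0. Corank 2; j^3 = -u^2*(2*u - v) has shape L^2 M (L != M), so D-series; mu = 7 gives D_7. The Hessian of g at 0 has rank 0. Corank 2; j^3 = -6*u^3 is a perfect cube, so E-series; the 4-jet and mu = 6 give E_6. f is D_7 but g is E_6, hence not right-equivalent.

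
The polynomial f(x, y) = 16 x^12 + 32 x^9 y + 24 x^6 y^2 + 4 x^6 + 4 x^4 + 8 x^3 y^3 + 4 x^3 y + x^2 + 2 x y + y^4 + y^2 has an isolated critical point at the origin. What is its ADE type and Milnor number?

The Hessian of f at 0 has rank 1. Corank 1: A-series; mu = 3 gives A_3.

Type A_3, Milnor number mu = 3.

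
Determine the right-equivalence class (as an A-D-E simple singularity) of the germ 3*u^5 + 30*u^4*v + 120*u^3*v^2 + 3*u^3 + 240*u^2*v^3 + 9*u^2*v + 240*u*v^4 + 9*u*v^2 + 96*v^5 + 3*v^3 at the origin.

E8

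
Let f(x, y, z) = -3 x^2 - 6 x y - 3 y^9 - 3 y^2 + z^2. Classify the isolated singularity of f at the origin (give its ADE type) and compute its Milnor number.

Type A_{8}, Milnor number mu = 8.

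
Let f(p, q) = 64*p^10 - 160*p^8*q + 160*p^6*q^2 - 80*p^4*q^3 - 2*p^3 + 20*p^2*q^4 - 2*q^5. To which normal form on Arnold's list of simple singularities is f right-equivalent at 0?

The Hessian of f at 0 is [[0, 0], [0, 0]] with rank 0, so corank 2. A Groebner basis of the Jacobian ideal J(f) in C{p,q} is {q^4, p^2}; counting standard monomials gives mu = 8. Corank 2; j^3 = -2*p^3 is a perfect cube, so E-series; the 5-jet and mu = 8 give E_8.

E_8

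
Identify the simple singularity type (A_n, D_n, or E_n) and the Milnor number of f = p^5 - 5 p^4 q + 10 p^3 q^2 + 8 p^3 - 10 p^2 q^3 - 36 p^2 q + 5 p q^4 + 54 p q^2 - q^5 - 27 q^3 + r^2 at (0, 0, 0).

Type E_{8}, Milnor number mu = 8.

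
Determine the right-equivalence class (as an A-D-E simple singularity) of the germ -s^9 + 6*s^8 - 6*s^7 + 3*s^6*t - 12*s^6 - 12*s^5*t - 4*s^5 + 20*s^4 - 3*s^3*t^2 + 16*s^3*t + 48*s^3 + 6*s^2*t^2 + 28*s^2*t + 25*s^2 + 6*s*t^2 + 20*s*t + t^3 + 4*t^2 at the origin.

A_{2}

The Hessian of f at 0 has rank 1. Corank 1: A-series; mu = 2 gives A_2.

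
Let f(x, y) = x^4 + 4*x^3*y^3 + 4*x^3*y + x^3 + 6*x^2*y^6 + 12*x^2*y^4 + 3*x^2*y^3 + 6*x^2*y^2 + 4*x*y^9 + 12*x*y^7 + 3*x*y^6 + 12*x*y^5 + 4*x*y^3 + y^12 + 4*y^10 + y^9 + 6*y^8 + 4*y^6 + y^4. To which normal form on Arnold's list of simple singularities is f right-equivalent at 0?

The Hessian of f at 0 has rank 0. Corank 2; j^3 = x^3 is a perfect cube, so E-series; the 4-jet and mu = 6 give E_6.

E_{6}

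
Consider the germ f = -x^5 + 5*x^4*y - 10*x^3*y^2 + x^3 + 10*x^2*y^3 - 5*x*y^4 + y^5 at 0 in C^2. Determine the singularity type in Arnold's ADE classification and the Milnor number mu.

Type E_8, Milnor number mu = 8.

The Hessian of f at 0 is [[0, 0], [0, 0]] with rank 0, so corank 2. A Groebner basis of the Jacobian ideal J(f) in C{x,y} is {y^5, x*y^3 - y^4/4, x^2}; counting standard monomials gives mu = 8. Corank 2; j^3 = x^3 is a perfect cube, so E-series; the 5-jet and mu = 8 give E_8.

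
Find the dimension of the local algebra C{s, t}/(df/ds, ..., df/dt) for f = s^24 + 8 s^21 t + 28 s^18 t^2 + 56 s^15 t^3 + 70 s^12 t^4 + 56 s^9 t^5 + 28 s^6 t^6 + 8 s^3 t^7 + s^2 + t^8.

7

The Hessian of f at 0 has rank 1. Corank 1: A-series; mu = 7 gives A_7.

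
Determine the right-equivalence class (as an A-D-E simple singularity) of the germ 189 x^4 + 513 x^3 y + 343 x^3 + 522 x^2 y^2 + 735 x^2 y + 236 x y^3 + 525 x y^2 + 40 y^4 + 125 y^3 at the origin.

The Hessian of f at 0 is [[0, 0], [0, 0]] with rank 0, so corank 2. A Groebner basis of the Jacobian ideal J(f) in C{x,y} is {5764801*x^2/3 + 8235430*x*y/3 + y^4 - 343*y^3/9 + 2941225*y^2/3, x^3 + 7105*x^2/3 + 10150*x*y/3 + 20*y^3/63 + 3625*y^2/3, x^2*y - 20237*x^2/9 - 28910*x*y/9 - 88*y^3/189 - 10325*y^2/9, 4802*x^2/3 + x*y^2 + 6860*x*y/3 + 43*y^3/63 + 2450*y^2/3}; counting standard monomials gives mu = 7. Corank 2; j^3 = (7*x + 5*y)^3 is a perfect cube, so E-series; the 4-jet and mu = 7 give E_7.

E7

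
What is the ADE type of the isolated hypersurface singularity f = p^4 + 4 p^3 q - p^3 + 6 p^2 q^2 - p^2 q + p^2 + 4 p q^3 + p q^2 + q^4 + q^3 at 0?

A_{2}

The Hessian of f at 0 is [[2, 0], [0, 0]] with rank 1, so corank 1. A Groebner basis of the Jacobian ideal J(f) in C{p,q} is {q^2, p}; counting standard monomials gives mu = 2. Corank 1: A-series; mu = 2 gives A_2.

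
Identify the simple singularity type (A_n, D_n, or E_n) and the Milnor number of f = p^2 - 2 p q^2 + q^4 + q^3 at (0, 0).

Type A_{2}, Milnor number mu = 2.

The Hessian of f at 0 has rank 1. Corank 1: A-series; mu = 2 gives A_2.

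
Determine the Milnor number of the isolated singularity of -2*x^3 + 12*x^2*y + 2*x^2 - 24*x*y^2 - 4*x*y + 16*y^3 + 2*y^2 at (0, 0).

2

The Hessian of f at 0 has rank 1. Corank 1: A-series; mu = 2 gives A_2.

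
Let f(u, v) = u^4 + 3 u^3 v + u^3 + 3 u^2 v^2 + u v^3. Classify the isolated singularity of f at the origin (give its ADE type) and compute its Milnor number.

Type E7, Milnor number mu = 7.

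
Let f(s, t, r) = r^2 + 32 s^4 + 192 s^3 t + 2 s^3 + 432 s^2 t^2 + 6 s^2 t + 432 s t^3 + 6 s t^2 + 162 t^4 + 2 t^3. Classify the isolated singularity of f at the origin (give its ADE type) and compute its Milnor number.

Type E_6, Milnor number mu = 6.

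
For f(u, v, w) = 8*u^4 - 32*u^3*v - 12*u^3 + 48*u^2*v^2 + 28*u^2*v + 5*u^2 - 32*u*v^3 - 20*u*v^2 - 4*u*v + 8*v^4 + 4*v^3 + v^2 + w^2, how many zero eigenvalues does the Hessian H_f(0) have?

0

The Hessian at 0 is [[10, -4, 0], [-4, 2, 0], [0, 0, 2]] of rank 3; hence corank 0.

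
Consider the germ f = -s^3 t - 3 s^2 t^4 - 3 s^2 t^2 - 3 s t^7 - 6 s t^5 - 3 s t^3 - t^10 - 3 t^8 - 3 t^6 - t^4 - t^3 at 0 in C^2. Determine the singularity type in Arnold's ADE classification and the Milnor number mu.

Type E7, Milnor number mu = 7.

The Hessian of f at 0 is [[0, 0], [0, 0]] with rank 0, so corank 2. A Groebner basis of the Jacobian ideal J(f) in C{s,t} is {s^3 - 3*s*t^2 + 3*t^2, s^2*t + 2*s*t^2, t^3}; counting standard monomials gives mu = 7. Corank 2; j^3 = -t^3 is a perfect cube, so E-series; the 4-jet and mu = 7 give E_7.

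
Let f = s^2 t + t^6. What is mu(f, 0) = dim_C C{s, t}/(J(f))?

7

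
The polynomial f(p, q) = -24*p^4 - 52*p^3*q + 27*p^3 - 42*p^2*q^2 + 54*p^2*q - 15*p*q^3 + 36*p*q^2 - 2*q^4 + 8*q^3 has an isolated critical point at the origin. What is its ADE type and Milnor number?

Type E_7, Milnor number mu = 7.

The Hessian of f at 0 has rank 0. Corank 2; j^3 = (3*p + 2*q)^3 is a perfect cube, so E-series; the 4-jet and mu = 7 give E_7.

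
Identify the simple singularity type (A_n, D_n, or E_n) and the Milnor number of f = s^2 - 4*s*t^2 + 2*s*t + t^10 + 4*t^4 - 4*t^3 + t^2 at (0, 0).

Type A_{9}, Milnor number mu = 9.

The Hessian of f at 0 has rank 1. Corank 1: A-series; mu = 9 gives A_9.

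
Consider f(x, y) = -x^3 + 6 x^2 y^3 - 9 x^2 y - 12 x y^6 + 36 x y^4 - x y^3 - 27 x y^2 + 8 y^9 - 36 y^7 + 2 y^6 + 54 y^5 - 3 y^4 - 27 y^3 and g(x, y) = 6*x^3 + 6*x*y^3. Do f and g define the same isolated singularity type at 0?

The Hessian of f at 0 has rank 0. Corank 2; j^3 = -(x + 3*y)^3 is a perfect cube, so E-series; the 4-jet and mu = 7 give E_7. The Hessian of g at 0 has rank 0. Corank 2; j^3 = 6*x^3 is a perfect cube, so E-series; the 4-jet and mu = 7 give E_7. Both have type E_7, hence right-equivalent.

Yes.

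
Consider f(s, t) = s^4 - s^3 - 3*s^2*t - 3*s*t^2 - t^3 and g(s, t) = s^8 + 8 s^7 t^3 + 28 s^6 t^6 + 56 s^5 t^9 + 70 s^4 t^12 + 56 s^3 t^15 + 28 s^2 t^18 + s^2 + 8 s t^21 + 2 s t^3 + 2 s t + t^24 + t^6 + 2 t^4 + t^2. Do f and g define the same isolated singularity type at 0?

The Hessian of f at 0 is [[0, 0], [0, 0]] with rank 0, so corank 2. A Groebner basis of the Jacobian ideal J(f) in C{s,t} is {t^4, s*t^2 + 2*t^3/3, s^2 + 2*s*t + t^2}; counting standard monomials gives mu = 6. Corank 2; j^3 = -(s + t)^3 is a perfect cube, so E-series; the 4-jet and mu = 6 give E_6. The Hessian of g at 0 is [[2, 2], [2, 2]] with rank 1, so corank 1. A Groebner basis of the Jacobian ideal J(g) in C{s,t} is {s^3 - 3*s*t^2 + 2*s + 2*t, s^2*t + 2*s*t^2 - s - t, s + t^3 + t}; counting standard monomials gives mu = 7. Corank 1: A-series; mu = 7 gives A_7. f is E_6 but g is A_7, hence not right-equivalent.

No.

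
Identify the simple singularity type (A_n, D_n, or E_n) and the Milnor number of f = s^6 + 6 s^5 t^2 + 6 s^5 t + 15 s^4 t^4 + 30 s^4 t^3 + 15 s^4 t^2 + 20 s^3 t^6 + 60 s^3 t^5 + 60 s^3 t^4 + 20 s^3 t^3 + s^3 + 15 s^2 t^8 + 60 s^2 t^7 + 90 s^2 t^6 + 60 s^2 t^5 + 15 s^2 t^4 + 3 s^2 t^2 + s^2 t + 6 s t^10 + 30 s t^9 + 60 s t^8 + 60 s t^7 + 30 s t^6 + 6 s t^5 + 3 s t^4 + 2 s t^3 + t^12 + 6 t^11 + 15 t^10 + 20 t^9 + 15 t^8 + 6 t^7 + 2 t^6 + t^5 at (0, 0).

The Hessian of f at 0 is [[0, 0], [0, 0]] with rank 0, so corank 2. A Groebner basis of the Jacobian ideal J(f) in C{s,t} is {-s^2 - s*t + t^4 - t^3, s^3, s^2*t - s*t/6 - t^3/6, s^2 + s*t^2 + s*t + t^3}; counting standard monomials gives mu = 7. Corank 2; j^3 = s^2*(s + t) has shape L^2 M (L != M), so D-series; mu = 7 gives D_7.

Type D7, Milnor number mu = 7.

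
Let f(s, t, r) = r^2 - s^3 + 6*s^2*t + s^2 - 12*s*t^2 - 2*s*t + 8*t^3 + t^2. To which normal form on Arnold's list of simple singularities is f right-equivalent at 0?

A2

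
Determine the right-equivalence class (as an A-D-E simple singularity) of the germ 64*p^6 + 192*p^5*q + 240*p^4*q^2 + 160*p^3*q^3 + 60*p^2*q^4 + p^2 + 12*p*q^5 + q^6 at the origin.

The Hessian of f at 0 has rank 1. Corank 1: A-series; mu = 5 gives A_5.

A5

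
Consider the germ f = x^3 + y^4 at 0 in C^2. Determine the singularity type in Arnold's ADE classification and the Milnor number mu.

Type E_6, Milnor number mu = 6.

The Hessian of f at 0 has rank 0. Corank 2; j^3 = x^3 is a perfect cube, so E-series; the 4-jet and mu = 6 give E_6.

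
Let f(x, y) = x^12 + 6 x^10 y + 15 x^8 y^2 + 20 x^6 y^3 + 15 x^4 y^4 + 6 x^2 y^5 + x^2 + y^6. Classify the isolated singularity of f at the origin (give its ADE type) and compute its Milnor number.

Type A5, Milnor number mu = 5.

The Hessian of f at 0 is [[2, 0], [0, 0]] with rank 1, so corank 1. A Groebner basis of the Jacobian ideal J(f) in C{x,y} is {y^5, x}; counting standard monomials gives mu = 5. Corank 1: A-series; mu = 5 gives A_5.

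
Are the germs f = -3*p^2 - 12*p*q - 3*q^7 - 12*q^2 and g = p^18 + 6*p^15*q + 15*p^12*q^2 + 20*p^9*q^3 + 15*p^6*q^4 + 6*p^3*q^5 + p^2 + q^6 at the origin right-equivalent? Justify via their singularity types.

The Hessian of f at 0 has rank 1. Corank 1: A-series; mu = 6 gives A_6. The Hessian of g at 0 has rank 1. Corank 1: A-series; mu = 5 gives A_5. f is A_6 but g is A_5, hence not right-equivalent.

No.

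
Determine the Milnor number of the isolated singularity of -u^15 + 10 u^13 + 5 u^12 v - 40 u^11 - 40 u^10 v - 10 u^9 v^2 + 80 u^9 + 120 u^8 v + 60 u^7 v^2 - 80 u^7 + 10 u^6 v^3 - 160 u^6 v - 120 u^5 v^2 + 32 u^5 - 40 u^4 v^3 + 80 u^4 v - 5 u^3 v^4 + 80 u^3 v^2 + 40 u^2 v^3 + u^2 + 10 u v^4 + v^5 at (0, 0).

4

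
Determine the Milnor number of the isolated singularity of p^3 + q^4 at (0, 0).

The Hessian of f at 0 has rank 0. Corank 2; j^3 = p^3 is a perfect cube, so E-series; the 4-jet and mu = 6 give E_6.

6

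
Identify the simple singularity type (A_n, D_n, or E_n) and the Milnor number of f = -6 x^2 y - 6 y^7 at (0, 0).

The Hessian of f at 0 is [[0, 0], [0, 0]] with rank 0, so corank 2. A Groebner basis of the Jacobian ideal J(f) in C{x,y} is {x^2/7 + y^6, x^3, x*y}; counting standard monomials gives mu = 8. Corank 2; j^3 = -6*x^2*y has shape L^2 M (L != M), so D-series; mu = 8 gives D_8.

Type D_8, Milnor number mu = 8.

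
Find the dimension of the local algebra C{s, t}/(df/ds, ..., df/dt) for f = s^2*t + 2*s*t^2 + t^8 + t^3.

The Hessian of f at 0 has rank 0. Corank 2; j^3 = t*(s + t)^2 has shape L^2 M (L != M), so D-series; mu = 9 gives D_9.

9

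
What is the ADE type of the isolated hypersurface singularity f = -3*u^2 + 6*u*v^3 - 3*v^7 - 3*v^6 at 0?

A_{6}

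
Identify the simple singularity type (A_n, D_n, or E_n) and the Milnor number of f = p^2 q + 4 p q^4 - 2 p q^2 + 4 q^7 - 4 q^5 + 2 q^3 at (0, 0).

Type D_{4}, Milnor number mu = 4.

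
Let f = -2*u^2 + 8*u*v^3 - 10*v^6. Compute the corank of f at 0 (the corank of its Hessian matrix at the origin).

1

Hessian at 0 has rank 1.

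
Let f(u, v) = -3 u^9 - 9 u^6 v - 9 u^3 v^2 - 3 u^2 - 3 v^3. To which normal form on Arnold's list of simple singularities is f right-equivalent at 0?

The Hessian of f at 0 has rank 1. Corank 1: A-series; mu = 2 gives A_2.

A2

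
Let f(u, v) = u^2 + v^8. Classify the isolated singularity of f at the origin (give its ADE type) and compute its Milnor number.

The Hessian of f at 0 has rank 1. Corank 1: A-series; mu = 7 gives A_7.

Type A7, Milnor number mu = 7.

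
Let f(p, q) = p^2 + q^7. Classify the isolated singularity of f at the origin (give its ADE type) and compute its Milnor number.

The Hessian of f at 0 has rank 1. Corank 1: A-series; mu = 6 gives A_6.

Type A_{6}, Milnor number mu = 6.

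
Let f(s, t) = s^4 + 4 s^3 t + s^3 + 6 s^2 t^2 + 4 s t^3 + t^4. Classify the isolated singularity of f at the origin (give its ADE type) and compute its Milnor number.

The Hessian of f at 0 is [[0, 0], [0, 0]] with rank 0, so corank 2. A Groebner basis of the Jacobian ideal J(f) in C{s,t} is {t^4, s*t^2 + t^3/3, s^2}; counting standard monomials gives mu = 6. Corank 2; j^3 = s^3 is a perfect cube, so E-series; the 4-jet and mu = 6 give E_6.

Type E_{6}, Milnor number mu = 6.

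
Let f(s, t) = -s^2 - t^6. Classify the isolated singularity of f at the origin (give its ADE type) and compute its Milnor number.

The Hessian of f at 0 is [[-2, 0], [0, 0]] with rank 1, so corank 1. A Groebner basis of the Jacobian ideal J(f) in C{s,t} is {t^5, s}; counting standard monomials gives mu = 5. Corank 1: A-series; mu = 5 gives A_5.

Type A5, Milnor number mu = 5.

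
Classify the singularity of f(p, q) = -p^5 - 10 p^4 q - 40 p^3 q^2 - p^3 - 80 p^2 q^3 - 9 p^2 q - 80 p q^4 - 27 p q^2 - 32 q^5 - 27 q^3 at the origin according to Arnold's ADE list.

The Hessian of f at 0 has rank 0. Corank 2; j^3 = -(p + 3*q)^3 is a perfect cube, so E-series; the 5-jet and mu = 8 give E_8.

E_{8}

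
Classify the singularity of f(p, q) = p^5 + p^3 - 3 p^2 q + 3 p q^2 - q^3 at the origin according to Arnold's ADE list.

E_8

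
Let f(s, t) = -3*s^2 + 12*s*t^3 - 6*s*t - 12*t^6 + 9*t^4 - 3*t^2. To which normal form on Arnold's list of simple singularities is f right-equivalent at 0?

A_{3}

The Hessian of f at 0 has rank 1. Corank 1: A-series; mu = 3 gives A_3.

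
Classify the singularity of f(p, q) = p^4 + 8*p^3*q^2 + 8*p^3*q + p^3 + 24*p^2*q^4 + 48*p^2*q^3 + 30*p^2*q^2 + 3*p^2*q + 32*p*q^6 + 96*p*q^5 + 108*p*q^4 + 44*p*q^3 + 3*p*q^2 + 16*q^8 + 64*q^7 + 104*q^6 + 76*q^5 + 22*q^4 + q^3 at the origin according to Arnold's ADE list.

E_6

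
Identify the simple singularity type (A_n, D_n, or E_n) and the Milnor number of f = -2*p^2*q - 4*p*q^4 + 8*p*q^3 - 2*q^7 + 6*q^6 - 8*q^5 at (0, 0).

The Hessian of f at 0 is [[0, 0], [0, 0]] with rank 0, so corank 2. A Groebner basis of the Jacobian ideal J(f) in C{p,q} is {p*q + q^4 - 2*q^3, p^3, p^2*q + 2*p^2/5 + 8*p*q/5 - 16*q^3/5, -p^2/10 + p*q^2 + 8*p*q/5 - 16*q^3/5}; counting standard monomials gives mu = 7. Corank 2; j^3 = -2*p^2*q has shape L^2 M (L != M), so D-series; mu = 7 gives D_7.

Type D_7, Milnor number mu = 7.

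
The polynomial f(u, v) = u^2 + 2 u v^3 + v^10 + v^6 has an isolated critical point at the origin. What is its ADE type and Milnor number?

Type A_{9}, Milnor number mu = 9.

The Hessian of f at 0 has rank 1. Corank 1: A-series; mu = 9 gives A_9.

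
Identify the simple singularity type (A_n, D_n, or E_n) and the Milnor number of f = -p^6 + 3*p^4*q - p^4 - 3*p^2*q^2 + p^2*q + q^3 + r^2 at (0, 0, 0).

Type D_{4}, Milnor number mu = 4.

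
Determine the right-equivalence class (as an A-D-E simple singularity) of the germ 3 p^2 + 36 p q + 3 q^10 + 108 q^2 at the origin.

A_{9}

The Hessian of f at 0 is [[6, 36], [36, 216]] with rank 1, so corank 1. A Groebner basis of the Jacobian ideal J(f) in C{p,q} is {q^9, p + 6*q}; counting standard monomials gives mu = 9. Corank 1: A-series; mu = 9 gives A_9.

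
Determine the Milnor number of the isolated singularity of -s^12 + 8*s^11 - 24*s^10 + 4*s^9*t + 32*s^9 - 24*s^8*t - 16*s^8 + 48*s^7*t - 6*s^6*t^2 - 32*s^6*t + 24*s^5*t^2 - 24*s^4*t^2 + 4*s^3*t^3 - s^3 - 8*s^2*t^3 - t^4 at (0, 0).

6

The Hessian of f at 0 has rank 0. Corank 2; j^3 = -s^3 is a perfect cube, so E-series; the 4-jet and mu = 6 give E_6.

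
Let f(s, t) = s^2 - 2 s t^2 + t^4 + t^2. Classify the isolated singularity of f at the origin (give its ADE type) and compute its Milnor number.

Type A_{1}, Milnor number mu = 1.

The Hessian of f at 0 has rank 2. Corank 0: nondegenerate Morse point, so A_1.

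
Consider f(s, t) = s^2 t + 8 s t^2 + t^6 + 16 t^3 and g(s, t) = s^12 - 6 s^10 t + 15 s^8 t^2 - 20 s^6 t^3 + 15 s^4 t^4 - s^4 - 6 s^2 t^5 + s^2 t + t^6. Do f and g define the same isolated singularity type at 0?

Yes.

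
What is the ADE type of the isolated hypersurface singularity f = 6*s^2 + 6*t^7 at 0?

A6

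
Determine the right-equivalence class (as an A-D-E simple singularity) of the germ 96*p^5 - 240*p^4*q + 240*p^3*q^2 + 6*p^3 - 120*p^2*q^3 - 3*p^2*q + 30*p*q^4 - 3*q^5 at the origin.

D6

The Hessian of f at 0 has rank 0. Corank 2; j^3 = 3*p^2*(2*p - q) has shape L^2 M (L != M), so D-series; mu = 6 gives D_6.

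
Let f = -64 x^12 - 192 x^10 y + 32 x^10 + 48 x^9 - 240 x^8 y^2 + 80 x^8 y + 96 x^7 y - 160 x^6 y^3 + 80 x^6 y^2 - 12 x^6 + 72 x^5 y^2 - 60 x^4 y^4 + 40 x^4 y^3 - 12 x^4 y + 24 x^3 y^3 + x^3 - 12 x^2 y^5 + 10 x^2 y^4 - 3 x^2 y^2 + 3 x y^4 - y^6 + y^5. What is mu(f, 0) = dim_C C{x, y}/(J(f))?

8

The Hessian of f at 0 is [[0, 0], [0, 0]] with rank 0, so corank 2. A Groebner basis of the Jacobian ideal J(f) in C{x,y} is {y^4, x^3, -x^2/2 + x*y^2}; counting standard monomials gives mu = 8. Corank 2; j^3 = x^3 is a perfect cube, so E-series; the 5-jet and mu = 8 give E_8.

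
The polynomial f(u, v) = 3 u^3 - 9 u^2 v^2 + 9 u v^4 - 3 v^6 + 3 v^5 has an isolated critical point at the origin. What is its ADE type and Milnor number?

The Hessian of f at 0 is [[0, 0], [0, 0]] with rank 0, so corank 2. A Groebner basis of the Jacobian ideal J(f) in C{u,v} is {v^4, u^3, -u^2/2 + u*v^2}; counting standard monomials gives mu = 8. Corank 2; j^3 = 3*u^3 is a perfect cube, so E-series; the 5-jet and mu = 8 give E_8.

Type E8, Milnor number mu = 8.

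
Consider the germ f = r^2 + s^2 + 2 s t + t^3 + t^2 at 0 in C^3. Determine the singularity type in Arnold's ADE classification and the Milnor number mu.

The Hessian of f at 0 has rank 2. Corank 1: A-series; mu = 2 gives A_2.

Type A2, Milnor number mu = 2.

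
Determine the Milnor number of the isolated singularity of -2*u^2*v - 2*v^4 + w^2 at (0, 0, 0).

5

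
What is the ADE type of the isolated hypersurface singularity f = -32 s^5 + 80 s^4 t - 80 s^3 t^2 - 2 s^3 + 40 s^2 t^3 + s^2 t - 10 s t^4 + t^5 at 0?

The Hessian of f at 0 is [[0, 0], [0, 0]] with rank 0, so corank 2. A Groebner basis of the Jacobian ideal J(f) in C{s,t} is {s*t/10 + t^4, s*t^2, s^2 - s*t/2}; counting standard monomials gives mu = 6. Corank 2; j^3 = -s^2*(2*s - t) has shape L^2 M (L != M), so D-series; mu = 6 gives D_6.

D_{6}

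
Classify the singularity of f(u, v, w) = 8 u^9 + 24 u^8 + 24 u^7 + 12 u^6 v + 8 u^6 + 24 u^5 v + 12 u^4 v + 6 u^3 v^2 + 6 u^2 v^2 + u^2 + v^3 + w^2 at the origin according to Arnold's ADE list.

The Hessian of f at 0 has rank 2. Corank 1: A-series; mu = 2 gives A_2.

A2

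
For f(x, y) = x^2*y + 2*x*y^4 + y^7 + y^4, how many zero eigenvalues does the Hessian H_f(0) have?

Hessian at 0 has rank 0.

2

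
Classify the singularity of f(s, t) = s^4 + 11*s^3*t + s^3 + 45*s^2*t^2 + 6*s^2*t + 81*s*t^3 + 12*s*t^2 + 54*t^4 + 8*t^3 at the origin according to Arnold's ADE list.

E_{7}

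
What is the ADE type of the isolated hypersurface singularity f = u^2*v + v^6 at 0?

D_{7}

The Hessian of f at 0 is [[0, 0], [0, 0]] with rank 0, so corank 2. A Groebner basis of the Jacobian ideal J(f) in C{u,v} is {u^2/6 + v^5, u^3, u*v}; counting standard monomials gives mu = 7. Corank 2; j^3 = u^2*v has shape L^2 M (L != M), so D-series; mu = 7 gives D_7.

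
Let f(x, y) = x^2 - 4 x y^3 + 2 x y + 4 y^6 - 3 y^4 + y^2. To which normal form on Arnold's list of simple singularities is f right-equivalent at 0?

The Hessian of f at 0 has rank 1. Corank 1: A-series; mu = 3 gives A_3.

A_{3}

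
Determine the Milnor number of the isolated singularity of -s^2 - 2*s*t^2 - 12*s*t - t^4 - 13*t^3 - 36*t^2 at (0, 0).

2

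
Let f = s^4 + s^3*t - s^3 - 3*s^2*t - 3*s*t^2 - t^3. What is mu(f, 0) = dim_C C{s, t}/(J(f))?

7

The Hessian of f at 0 is [[0, 0], [0, 0]] with rank 0, so corank 2. A Groebner basis of the Jacobian ideal J(f) in C{s,t} is {3*s^2 + 6*s*t + t^4 + t^3 + 3*t^2, s^3 - 3*s^2 - 6*s*t - 3*t^2, s^2*t + 3*s^2 + 6*s*t + 3*t^2, -2*s^2 + s*t^2 - 4*s*t + t^3/3 - 2*t^2}; counting standard monomials gives mu = 7. Corank 2; j^3 = -(s + t)^3 is a perfect cube, so E-series; the 4-jet and mu = 7 give E_7.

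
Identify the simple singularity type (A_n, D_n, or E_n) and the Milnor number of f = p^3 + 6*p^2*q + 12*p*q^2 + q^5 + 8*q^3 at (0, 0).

Type E_8, Milnor number mu = 8.

The Hessian of f at 0 is [[0, 0], [0, 0]] with rank 0, so corank 2. A Groebner basis of the Jacobian ideal J(f) in C{p,q} is {q^4, p^2 + 4*p*q + 4*q^2}; counting standard monomials gives mu = 8. Corank 2; j^3 = (p + 2*q)^3 is a perfect cube, so E-series; the 5-jet and mu = 8 give E_8.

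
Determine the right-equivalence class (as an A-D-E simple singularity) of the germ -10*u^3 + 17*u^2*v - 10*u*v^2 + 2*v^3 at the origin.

The Hessian of f at 0 is [[0, 0], [0, 0]] with rank 0, so corank 2. A Groebner basis of the Jacobian ideal J(f) in C{u,v} is {v^3, u^2 - 2*v^2/11, u*v - 5*v^2/11}; counting standard monomials gives mu = 4. Corank 2; j^3 = -(2*u - v)*(5*u^2 - 6*u*v + 2*v^2) splits into three distinct lines over C (the quadratic factor has nonzero discriminant), so D_4.

D_4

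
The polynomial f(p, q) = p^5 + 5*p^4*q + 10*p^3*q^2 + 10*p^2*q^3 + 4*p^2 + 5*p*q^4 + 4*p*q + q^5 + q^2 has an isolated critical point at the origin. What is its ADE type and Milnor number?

The Hessian of f at 0 has rank 1. Corank 1: A-series; mu = 4 gives A_4.

Type A4, Milnor number mu = 4.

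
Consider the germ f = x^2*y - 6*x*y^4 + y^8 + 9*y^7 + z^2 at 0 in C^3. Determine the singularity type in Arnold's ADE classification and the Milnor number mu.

Type D_9, Milnor number mu = 9.

The Hessian of f at 0 is [[0, 0, 0], [0, 0, 0], [0, 0, 2]] with rank 1, so corank 2. A Groebner basis of the Jacobian ideal J(f) in C{x,y,z} is {x^2*y^2, -8*x^2*y/27 - x^2/3 + x*y^3, -x*y/3 + y^4, x^3, z}; counting standard monomials gives mu = 9. Corank 2; j^3 = x^2*y has shape L^2 M (L != M), so D-series; mu = 9 gives D_9.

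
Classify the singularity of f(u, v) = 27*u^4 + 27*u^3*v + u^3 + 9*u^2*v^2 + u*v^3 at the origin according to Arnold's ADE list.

E7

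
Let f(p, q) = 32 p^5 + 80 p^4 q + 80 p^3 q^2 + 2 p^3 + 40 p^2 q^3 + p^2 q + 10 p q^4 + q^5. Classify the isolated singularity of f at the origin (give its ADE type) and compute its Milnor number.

The Hessian of f at 0 has rank 0. Corank 2; j^3 = p^2*(2*p + q) has shape L^2 M (L != M), so D-series; mu = 6 gives D_6.

Type D_6, Milnor number mu = 6.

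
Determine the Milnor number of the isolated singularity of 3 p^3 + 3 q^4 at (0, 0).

6

The Hessian of f at 0 has rank 0. Corank 2; j^3 = 3*p^3 is a perfect cube, so E-series; the 4-jet and mu = 6 give E_6.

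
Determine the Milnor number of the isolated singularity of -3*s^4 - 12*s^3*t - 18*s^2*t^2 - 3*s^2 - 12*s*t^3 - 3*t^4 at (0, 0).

The Hessian of f at 0 is [[-6, 0], [0, 0]] with rank 1, so corank 1. A Groebner basis of the Jacobian ideal J(f) in C{s,t} is {t^3, s}; counting standard monomials gives mu = 3. Corank 1: A-series; mu = 3 gives A_3.

3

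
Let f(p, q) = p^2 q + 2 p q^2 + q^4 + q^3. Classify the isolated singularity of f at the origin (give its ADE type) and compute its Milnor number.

Type D_5, Milnor number mu = 5.

The Hessian of f at 0 is [[0, 0], [0, 0]] with rank 0, so corank 2. A Groebner basis of the Jacobian ideal J(f) in C{p,q} is {p^3 - p^2/4 + q^2/4, p^2/4 + q^3 - q^2/4, p*q + q^2}; counting standard monomials gives mu = 5. Corank 2; j^3 = q*(p + q)^2 has shape L^2 M (L != M), so D-series; mu = 5 gives D_5.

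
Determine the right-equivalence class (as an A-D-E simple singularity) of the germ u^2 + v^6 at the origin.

The Hessian of f at 0 has rank 1. Corank 1: A-series; mu = 5 gives A_5.

A_{5}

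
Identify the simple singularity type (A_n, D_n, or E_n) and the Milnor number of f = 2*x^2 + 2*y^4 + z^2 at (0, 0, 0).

The Hessian of f at 0 is [[4, 0, 0], [0, 0, 0], [0, 0, 2]] with rank 2, so corank 1. A Groebner basis of the Jacobian ideal J(f) in C{x,y,z} is {y^3, x, z}; counting standard monomials gives mu = 3. Corank 1: A-series; mu = 3 gives A_3.

Type A3, Milnor number mu = 3.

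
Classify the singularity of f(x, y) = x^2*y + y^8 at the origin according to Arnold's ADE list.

The Hessian of f at 0 is [[0, 0], [0, 0]] with rank 0, so corank 2. A Groebner basis of the Jacobian ideal J(f) in C{x,y} is {x^2/8 + y^7, x^3, x*y}; counting standard monomials gives mu = 9. Corank 2; j^3 = x^2*y has shape L^2 M (L != M), so D-series; mu = 9 gives D_9.

D_{9}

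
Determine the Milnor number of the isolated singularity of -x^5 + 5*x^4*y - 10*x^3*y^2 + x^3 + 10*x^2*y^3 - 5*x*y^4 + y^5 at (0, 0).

The Hessian of f at 0 has rank 0. Corank 2; j^3 = x^3 is a perfect cube, so E-series; the 5-jet and mu = 8 give E_8.

8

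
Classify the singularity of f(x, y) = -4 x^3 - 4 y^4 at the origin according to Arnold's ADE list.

E_6

The Hessian of f at 0 has rank 0. Corank 2; j^3 = -4*x^3 is a perfect cube, so E-series; the 4-jet and mu = 6 give E_6.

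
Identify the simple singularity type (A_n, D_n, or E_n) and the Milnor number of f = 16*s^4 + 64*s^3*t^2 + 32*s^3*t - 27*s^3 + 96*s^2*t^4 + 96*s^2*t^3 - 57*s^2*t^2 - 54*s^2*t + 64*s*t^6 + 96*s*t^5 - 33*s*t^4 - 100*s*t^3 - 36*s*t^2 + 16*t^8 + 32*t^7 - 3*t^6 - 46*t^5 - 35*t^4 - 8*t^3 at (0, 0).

Type E6, Milnor number mu = 6.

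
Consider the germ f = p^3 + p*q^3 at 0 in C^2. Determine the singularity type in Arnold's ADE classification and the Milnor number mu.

The Hessian of f at 0 has rank 0. Corank 2; j^3 = p^3 is a perfect cube, so E-series; the 4-jet and mu = 7 give E_7.

Type E_{7}, Milnor number mu = 7.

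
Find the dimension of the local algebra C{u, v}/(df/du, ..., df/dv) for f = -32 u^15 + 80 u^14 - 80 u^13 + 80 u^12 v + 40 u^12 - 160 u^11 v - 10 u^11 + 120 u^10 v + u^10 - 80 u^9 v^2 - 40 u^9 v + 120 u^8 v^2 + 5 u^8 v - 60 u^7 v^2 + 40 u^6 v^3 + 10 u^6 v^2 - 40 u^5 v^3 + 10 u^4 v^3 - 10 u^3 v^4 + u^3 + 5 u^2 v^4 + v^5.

8

The Hessian of f at 0 is [[0, 0], [0, 0]] with rank 0, so corank 2. A Groebner basis of the Jacobian ideal J(f) in C{u,v} is {v^4, u^2}; counting standard monomials gives mu = 8. Corank 2; j^3 = u^3 is a perfect cube, so E-series; the 5-jet and mu = 8 give E_8.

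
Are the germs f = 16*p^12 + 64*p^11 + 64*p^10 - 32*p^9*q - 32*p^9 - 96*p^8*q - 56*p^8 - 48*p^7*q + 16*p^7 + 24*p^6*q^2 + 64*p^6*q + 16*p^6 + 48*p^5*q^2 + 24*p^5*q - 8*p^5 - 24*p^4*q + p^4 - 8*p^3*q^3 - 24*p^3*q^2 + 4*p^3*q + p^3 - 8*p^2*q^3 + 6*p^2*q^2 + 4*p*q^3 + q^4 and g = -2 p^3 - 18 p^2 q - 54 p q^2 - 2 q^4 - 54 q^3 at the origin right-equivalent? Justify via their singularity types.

The Hessian of f at 0 has rank 0. Corank 2; j^3 = p^3 is a perfect cube, so E-series; the 4-jet and mu = 6 give E_6. The Hessian of g at 0 has rank 0. Corank 2; j^3 = -2*(p + 3*q)^3 is a perfect cube, so E-series; the 4-jet and mu = 6 give E_6. Both have type E_6, hence right-equivalent.

Yes.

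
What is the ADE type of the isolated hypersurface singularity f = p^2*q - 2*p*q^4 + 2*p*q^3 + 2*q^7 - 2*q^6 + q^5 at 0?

The Hessian of f at 0 is [[0, 0], [0, 0]] with rank 0, so corank 2. A Groebner basis of the Jacobian ideal J(f) in C{p,q} is {p^2/6 + p*q^3 + 4*p*q^2/3 + 7*p*q/6 + 7*q^3/6, -p*q + q^4 - q^3, p^3 - p^2/6 - p*q^2/3 - p*q/6 - q^3/6, p^2*q - p^2/3 - 5*p*q^2/3 - 4*p*q/3 - 4*q^3/3}; counting standard monomials gives mu = 8. Corank 2; j^3 = p^2*q has shape L^2 M (L != M), so D-series; mu = 8 gives D_8.

D_8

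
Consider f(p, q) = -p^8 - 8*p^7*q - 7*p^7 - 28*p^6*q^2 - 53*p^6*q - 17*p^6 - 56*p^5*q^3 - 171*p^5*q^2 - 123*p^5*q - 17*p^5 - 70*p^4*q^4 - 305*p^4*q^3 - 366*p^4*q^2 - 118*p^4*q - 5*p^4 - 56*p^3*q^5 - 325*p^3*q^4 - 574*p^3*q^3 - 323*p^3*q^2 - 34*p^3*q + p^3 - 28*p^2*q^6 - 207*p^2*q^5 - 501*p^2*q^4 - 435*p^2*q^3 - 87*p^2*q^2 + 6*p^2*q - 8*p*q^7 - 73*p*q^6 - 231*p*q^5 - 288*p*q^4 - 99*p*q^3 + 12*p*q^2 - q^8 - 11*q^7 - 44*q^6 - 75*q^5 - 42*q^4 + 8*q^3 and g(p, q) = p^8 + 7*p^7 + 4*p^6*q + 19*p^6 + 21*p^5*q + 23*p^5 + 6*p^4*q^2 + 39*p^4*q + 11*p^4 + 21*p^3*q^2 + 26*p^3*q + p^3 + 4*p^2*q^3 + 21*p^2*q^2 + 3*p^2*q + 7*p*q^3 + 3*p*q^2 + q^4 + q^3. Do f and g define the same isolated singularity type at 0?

Yes.

The Hessian of f at 0 is [[0, 0], [0, 0]] with rank 0, so corank 2. A Groebner basis of the Jacobian ideal J(f) in C{p,q} is {p^3 + 300*p^2/7 - 78*p*q^2/7 + 1200*p*q/7 + 1200*q^2/7, p^2*q - 78*p^2/7 + 27*p*q^2/7 - 312*p*q/7 - 312*q^2/7, 3*p^2 + 12*p*q + q^3 + 12*q^2}; counting standard monomials gives mu = 7. Corank 2; j^3 = (p + 2*q)^3 is a perfect cube, so E-series; the 4-jet and mu = 7 give E_7. The Hessian of g at 0 is [[0, 0], [0, 0]] with rank 0, so corank 2. A Groebner basis of the Jacobian ideal J(g) in C{p,q} is {3*p^2/2 + 3*p*q + q^4 - q^3/2 + 3*q^2/2, p^3 + q^3, p^2*q - p^2/2 - p*q - 5*q^3/6 - q^2/2, p^2/2 + p*q^2 + p*q + 5*q^3/6 + q^2/2}; counting standard monomials gives mu = 7. Corank 2; j^3 = (p + q)^3 is a perfect cube, so E-series; the 4-jet and mu = 7 give E_7. Both have type E_7, hence right-equivalent.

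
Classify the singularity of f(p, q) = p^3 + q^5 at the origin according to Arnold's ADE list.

The Hessian of f at 0 has rank 0. Corank 2; j^3 = p^3 is a perfect cube, so E-series; the 5-jet and mu = 8 give E_8.

E_8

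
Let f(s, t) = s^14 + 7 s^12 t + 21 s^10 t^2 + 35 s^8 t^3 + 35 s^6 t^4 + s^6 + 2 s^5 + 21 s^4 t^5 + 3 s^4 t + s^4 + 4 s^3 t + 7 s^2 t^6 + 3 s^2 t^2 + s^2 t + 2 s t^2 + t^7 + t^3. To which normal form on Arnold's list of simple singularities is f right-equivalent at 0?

D_{8}

The Hessian of f at 0 has rank 0. Corank 2; j^3 = t*(s + t)^2 has shape L^2 M (L != M), so D-series; mu = 8 gives D_8.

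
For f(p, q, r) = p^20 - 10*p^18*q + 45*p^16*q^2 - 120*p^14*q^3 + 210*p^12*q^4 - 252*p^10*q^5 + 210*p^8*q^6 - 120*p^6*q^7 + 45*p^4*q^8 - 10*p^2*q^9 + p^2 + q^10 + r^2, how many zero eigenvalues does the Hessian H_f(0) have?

Hessian at 0 has rank 2.

1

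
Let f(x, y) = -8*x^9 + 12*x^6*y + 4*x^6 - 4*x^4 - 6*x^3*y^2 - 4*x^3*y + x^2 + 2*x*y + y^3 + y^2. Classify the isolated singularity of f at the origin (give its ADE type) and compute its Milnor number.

Type A_{2}, Milnor number mu = 2.

The Hessian of f at 0 has rank 1. Corank 1: A-series; mu = 2 gives A_2.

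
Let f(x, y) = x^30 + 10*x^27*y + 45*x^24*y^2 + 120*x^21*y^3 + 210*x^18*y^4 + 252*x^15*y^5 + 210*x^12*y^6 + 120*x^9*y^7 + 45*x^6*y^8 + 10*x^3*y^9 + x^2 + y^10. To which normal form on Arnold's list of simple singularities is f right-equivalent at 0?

The Hessian of f at 0 has rank 1. Corank 1: A-series; mu = 9 gives A_9.

A_{9}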